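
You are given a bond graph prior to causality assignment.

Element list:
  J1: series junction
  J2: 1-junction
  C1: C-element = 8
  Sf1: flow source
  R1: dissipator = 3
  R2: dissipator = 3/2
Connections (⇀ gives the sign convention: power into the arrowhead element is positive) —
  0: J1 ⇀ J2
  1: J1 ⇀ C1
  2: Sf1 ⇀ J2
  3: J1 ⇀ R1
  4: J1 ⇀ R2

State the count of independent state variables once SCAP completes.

#2 stroke at Sf1  (Sf1 fixes flow; stroke at Sf1)
#0 stroke at J2  (common-f at J2 fixed by 2)
#1 stroke at J1  (J1 flow already set via bond 0)
#3 stroke at J1  (1-jn J1 has f-setter on 0)
#4 stroke at J1  (J1: bond 0 brought flow, rest push out)

1  (C1 all integral)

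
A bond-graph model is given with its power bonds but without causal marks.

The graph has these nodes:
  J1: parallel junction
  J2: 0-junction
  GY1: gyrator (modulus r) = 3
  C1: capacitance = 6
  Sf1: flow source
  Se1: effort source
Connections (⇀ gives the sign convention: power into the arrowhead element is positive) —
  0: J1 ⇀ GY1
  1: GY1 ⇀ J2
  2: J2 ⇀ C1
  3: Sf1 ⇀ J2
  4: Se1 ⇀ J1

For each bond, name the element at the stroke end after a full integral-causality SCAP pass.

β3 →Sf1  (Sf1 fixes flow; stroke at Sf1)
β4 →J1  (source Se1 imposes e)
β0 →GY1  (common-e at J1 fixed by 4)
β1 →GY1  (GY GY1: same side as bond 0)
β2 →J2  (J2: last free bond brings effort in)

bond 0 stroke at GY1
bond 1 stroke at GY1
bond 2 stroke at J2
bond 3 stroke at Sf1
bond 4 stroke at J1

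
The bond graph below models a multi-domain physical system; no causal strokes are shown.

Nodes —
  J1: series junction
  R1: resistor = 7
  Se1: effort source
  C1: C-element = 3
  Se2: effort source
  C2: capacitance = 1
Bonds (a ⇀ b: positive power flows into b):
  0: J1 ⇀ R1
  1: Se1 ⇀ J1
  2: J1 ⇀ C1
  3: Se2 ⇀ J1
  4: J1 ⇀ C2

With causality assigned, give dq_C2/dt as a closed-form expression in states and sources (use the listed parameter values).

β1 stroke→J1  (Se1: effort source, stroke at far end)
β3 stroke→J1  (source Se2 imposes e)
β2 stroke→J1  (C1 outputs effort q/C1)
β4 stroke→J1  (C2 outputs effort q/C2)
β0 stroke→R1  (J1 needs exactly one f-in)

dq_C2/dt = E_Se1/7 + E_Se2/7 - q_C1/21 - q_C2/7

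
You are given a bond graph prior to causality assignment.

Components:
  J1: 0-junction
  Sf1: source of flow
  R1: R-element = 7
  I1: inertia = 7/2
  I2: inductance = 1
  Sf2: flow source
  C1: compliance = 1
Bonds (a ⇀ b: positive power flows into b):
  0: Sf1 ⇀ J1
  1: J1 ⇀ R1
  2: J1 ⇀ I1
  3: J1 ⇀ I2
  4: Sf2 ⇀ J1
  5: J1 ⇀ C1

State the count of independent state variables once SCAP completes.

#0 |Sf1  (Sf1 (Sf) sets flow on bond)
#4 |Sf2  (Sf2: flow source, stroke at near end)
#2 |I1  (I1: I, integral causality)
#3 |I2  (prefer integral on I2)
#5 |J1  (C1 outputs effort q/C1)
#1 |R1  (J1 effort already set via bond 5)

3  (C1, I1, I2 all integral)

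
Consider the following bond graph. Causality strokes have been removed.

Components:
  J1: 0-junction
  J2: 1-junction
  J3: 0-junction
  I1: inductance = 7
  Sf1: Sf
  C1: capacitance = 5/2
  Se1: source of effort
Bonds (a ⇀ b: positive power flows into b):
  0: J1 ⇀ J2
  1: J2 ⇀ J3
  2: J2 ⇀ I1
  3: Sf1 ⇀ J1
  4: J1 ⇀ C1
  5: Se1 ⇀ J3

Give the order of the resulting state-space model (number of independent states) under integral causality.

#3 stroke at Sf1  (source Sf1 imposes f)
#5 stroke at J3  (Se1 (Se) sets effort on bond)
#1 stroke at J2  (J3 effort already set via bond 5)
#2 stroke at I1  (prefer integral on I1)
#0 stroke at J2  (1-jn J2 has f-setter on 2)
#4 stroke at J1  (J1: last free bond brings effort in)

2  (C1, I1 all integral)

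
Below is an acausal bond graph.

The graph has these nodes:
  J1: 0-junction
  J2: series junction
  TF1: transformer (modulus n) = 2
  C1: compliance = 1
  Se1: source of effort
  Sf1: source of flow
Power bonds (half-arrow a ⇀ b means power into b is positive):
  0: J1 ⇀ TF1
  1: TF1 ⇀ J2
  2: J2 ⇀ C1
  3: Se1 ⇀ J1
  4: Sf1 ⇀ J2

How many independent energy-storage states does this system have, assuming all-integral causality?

1  (C1 all integral)

bond 3 stroke at J1  (source Se1 imposes e)
bond 4 stroke at Sf1  (Sf1: flow source, stroke at near end)
bond 0 stroke at TF1  (common-e at J1 fixed by 3)
bond 1 stroke at J2  (J2 flow already set via bond 4)
bond 2 stroke at J2  (common-f at J2 fixed by 4)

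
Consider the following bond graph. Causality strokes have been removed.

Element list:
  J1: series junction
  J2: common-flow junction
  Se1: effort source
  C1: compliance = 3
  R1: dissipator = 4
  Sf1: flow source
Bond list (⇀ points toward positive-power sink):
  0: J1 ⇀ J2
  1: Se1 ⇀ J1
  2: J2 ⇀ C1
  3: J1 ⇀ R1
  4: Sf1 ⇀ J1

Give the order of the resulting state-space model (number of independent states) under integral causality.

1  (C1 all integral)

b1 stroke→J1  (Se1 (Se) sets effort on bond)
b4 stroke→Sf1  (Sf1 (Sf) sets flow on bond)
b0 stroke→J1  (J1: bond 4 brought flow, rest push out)
b3 stroke→J1  (J1 flow already set via bond 4)
b2 stroke→J2  (J2: bond 0 brought flow, rest push out)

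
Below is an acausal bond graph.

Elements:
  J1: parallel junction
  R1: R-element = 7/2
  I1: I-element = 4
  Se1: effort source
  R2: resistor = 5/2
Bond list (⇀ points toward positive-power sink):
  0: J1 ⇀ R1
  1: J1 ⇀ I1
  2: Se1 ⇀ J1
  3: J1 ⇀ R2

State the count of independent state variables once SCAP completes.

1  (I1 all integral)

#2 stroke at J1  (Se1: effort source, stroke at far end)
#0 stroke at R1  (common-e at J1 fixed by 2)
#1 stroke at I1  (0-jn J1 has e-setter on 2)
#3 stroke at R2  (J1: bond 2 brought effort, rest push out)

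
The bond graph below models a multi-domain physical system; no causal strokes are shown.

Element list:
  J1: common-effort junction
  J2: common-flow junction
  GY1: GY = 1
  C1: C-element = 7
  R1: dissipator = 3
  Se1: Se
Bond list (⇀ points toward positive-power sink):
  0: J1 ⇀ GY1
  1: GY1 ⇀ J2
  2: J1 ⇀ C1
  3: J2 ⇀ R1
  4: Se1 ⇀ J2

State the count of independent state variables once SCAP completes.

#4 →J2  (Se1: effort source, stroke at far end)
#2 →J1  (C1 outputs effort q/C1)
#0 →GY1  (common-e at J1 fixed by 2)
#1 →GY1  (GY1 both-in/both-out from 0)
#3 →J2  (J2: bond 1 brought flow, rest push out)

1  (C1 all integral)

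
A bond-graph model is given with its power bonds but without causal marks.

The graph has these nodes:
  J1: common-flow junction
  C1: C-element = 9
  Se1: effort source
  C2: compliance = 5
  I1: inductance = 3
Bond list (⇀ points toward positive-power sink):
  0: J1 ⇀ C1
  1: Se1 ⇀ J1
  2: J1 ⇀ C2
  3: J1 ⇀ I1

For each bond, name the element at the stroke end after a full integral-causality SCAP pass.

bond 0 →J1
bond 1 →J1
bond 2 →J1
bond 3 →I1

b1 stroke→J1  (Se1 (Se) sets effort on bond)
b0 stroke→J1  (C1 integral (e out))
b2 stroke→J1  (C2 integral (e out))
b3 stroke→I1  (closing 1-jn rule on J1)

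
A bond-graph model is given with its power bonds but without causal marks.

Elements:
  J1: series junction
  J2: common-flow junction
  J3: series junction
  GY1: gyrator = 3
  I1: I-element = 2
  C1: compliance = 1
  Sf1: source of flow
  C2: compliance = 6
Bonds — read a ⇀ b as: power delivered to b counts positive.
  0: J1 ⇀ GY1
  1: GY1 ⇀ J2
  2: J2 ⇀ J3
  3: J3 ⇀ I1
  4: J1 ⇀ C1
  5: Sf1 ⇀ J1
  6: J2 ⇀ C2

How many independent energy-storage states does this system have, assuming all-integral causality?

bond 5 →Sf1  (Sf1: flow source, stroke at near end)
bond 0 →J1  (1-jn J1 has f-setter on 5)
bond 4 →J1  (J1: bond 5 brought flow, rest push out)
bond 1 →J2  (GY GY1: same side as bond 0)
bond 3 →I1  (I1 outputs flow p/I1)
bond 2 →J3  (J3: bond 3 brought flow, rest push out)
bond 6 →J2  (J2 flow already set via bond 2)

3  (C1, C2, I1 all integral)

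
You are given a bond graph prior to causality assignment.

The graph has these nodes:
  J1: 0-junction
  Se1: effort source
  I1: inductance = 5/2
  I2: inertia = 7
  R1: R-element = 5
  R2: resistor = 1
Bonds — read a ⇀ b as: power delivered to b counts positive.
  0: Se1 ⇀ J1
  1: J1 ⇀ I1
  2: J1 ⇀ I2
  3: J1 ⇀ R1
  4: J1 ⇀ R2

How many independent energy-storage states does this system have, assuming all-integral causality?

β0 |J1  (Se1: effort source, stroke at far end)
β1 |I1  (J1: bond 0 brought effort, rest push out)
β2 |I2  (0-jn J1 has e-setter on 0)
β3 |R1  (J1 effort already set via bond 0)
β4 |R2  (J1 effort already set via bond 0)

2  (I1, I2 all integral)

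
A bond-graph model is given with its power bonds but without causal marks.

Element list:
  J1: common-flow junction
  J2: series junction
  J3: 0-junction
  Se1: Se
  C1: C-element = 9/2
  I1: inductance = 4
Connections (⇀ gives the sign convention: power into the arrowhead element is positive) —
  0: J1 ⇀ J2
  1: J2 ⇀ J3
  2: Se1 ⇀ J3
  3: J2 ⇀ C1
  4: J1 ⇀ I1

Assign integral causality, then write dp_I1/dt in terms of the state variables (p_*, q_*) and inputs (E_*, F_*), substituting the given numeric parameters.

dp_I1/dt = -E_Se1 - 2*q_C1/9

β2 stroke→J3  (Se1: effort source, stroke at far end)
β1 stroke→J2  (J3: bond 2 brought effort, rest push out)
β3 stroke→J2  (C1: C, integral causality)
β0 stroke→J1  (closing 1-jn rule on J2)
β4 stroke→I1  (J1: last free bond brings flow in)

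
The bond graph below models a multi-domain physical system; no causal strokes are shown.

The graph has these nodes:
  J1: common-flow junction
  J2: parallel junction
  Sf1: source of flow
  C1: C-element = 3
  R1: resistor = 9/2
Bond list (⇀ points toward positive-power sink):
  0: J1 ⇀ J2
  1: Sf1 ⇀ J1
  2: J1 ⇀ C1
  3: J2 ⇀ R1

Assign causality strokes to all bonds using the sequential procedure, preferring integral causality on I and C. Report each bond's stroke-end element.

β0 stroke at J1
β1 stroke at Sf1
β2 stroke at J1
β3 stroke at J2

#1 |Sf1  (Sf1 (Sf) sets flow on bond)
#0 |J1  (J1: bond 1 brought flow, rest push out)
#2 |J1  (J1 flow already set via bond 1)
#3 |J2  (J2: last free bond brings effort in)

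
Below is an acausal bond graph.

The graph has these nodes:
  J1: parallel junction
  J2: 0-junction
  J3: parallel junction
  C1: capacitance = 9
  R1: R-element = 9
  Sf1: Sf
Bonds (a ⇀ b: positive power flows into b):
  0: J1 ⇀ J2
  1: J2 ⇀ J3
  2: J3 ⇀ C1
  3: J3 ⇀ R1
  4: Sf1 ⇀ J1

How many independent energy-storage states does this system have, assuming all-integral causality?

b4 stroke at Sf1  (Sf1 fixes flow; stroke at Sf1)
b0 stroke at J1  (closing 0-jn rule on J1)
b1 stroke at J2  (only one effort-in slot at J2)
b2 stroke at J3  (prefer integral on C1)
b3 stroke at R1  (J3: bond 2 brought effort, rest push out)

1  (C1 all integral)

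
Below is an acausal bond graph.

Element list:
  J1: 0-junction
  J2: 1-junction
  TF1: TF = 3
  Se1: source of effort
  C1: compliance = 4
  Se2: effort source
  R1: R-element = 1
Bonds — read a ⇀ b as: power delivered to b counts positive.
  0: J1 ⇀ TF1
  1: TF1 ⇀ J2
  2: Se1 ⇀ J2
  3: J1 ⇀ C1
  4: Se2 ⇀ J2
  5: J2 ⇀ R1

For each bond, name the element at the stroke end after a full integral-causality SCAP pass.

bond 2 stroke at J2  (Se1 fixes effort; stroke away)
bond 4 stroke at J2  (Se2: effort source, stroke at far end)
bond 3 stroke at J1  (C1 outputs effort q/C1)
bond 0 stroke at TF1  (J1: bond 3 brought effort, rest push out)
bond 1 stroke at J2  (through TF1, causality passes straight; one stroke at TF1)
bond 5 stroke at R1  (closing 1-jn rule on J2)

#0 stroke at TF1
#1 stroke at J2
#2 stroke at J2
#3 stroke at J1
#4 stroke at J2
#5 stroke at R1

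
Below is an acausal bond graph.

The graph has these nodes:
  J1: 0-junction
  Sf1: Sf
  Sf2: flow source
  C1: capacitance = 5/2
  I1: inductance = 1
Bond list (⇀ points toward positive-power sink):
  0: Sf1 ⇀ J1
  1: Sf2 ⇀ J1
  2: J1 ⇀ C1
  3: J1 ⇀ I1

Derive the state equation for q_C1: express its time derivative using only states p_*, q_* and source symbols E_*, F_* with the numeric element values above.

dq_C1/dt = F_Sf1 + F_Sf2 - p_I1

β0 stroke→Sf1  (Sf1: flow source, stroke at near end)
β1 stroke→Sf2  (Sf2: flow source, stroke at near end)
β2 stroke→J1  (C1 integral (e out))
β3 stroke→I1  (0-jn J1 has e-setter on 2)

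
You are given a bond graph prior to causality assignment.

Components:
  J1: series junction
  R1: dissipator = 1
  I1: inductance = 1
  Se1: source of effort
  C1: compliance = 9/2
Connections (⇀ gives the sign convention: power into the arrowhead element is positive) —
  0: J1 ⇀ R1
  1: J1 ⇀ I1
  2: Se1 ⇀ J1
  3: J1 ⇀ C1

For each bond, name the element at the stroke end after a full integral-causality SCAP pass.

#0 stroke→J1
#1 stroke→I1
#2 stroke→J1
#3 stroke→J1

#2 stroke→J1  (Se1: effort source, stroke at far end)
#1 stroke→I1  (I1: I, integral causality)
#0 stroke→J1  (common-f at J1 fixed by 1)
#3 stroke→J1  (J1 flow already set via bond 1)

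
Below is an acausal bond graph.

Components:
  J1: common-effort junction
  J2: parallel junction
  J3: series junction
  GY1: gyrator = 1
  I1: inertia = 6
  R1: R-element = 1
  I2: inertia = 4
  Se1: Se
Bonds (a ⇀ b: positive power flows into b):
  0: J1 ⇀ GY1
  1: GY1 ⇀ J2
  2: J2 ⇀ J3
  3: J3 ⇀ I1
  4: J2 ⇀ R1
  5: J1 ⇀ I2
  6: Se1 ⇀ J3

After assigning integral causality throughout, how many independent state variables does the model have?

2  (I1, I2 all integral)

#6 stroke at J3  (Se1: effort source, stroke at far end)
#3 stroke at I1  (prefer integral on I1)
#2 stroke at J3  (1-jn J3 has f-setter on 3)
#5 stroke at I2  (I2 outputs flow p/I2)
#0 stroke at J1  (J1 needs exactly one e-in)
#1 stroke at J2  (GY1 both-in/both-out from 0)
#4 stroke at R1  (J2: bond 1 brought effort, rest push out)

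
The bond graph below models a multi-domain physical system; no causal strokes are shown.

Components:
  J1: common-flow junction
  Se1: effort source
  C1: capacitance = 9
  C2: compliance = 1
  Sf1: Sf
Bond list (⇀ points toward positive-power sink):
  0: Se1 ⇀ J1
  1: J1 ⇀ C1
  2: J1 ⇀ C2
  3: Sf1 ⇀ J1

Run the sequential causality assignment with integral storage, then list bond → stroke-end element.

β0 stroke→J1  (Se1 (Se) sets effort on bond)
β3 stroke→Sf1  (Sf1 fixes flow; stroke at Sf1)
β1 stroke→J1  (common-f at J1 fixed by 3)
β2 stroke→J1  (J1 flow already set via bond 3)

#0 stroke→J1
#1 stroke→J1
#2 stroke→J1
#3 stroke→Sf1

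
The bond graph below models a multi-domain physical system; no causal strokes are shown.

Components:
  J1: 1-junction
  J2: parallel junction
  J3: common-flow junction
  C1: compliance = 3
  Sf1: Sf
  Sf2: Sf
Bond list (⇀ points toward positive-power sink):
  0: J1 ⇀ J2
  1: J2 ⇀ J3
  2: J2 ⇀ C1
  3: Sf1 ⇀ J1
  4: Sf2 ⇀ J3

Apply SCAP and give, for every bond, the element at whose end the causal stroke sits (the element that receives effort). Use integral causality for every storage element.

β3 →Sf1  (Sf1 (Sf) sets flow on bond)
β4 →Sf2  (source Sf2 imposes f)
β0 →J1  (J1 flow already set via bond 3)
β1 →J3  (common-f at J3 fixed by 4)
β2 →J2  (only one effort-in slot at J2)

bond 0 |J1
bond 1 |J3
bond 2 |J2
bond 3 |Sf1
bond 4 |Sf2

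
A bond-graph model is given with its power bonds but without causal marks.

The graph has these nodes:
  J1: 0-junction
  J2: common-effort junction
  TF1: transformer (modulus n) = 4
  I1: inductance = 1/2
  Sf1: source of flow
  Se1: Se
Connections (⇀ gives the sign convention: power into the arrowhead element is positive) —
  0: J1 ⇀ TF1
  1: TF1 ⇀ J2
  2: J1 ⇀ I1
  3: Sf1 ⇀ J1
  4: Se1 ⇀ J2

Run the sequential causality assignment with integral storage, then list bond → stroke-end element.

β0 stroke at J1
β1 stroke at TF1
β2 stroke at I1
β3 stroke at Sf1
β4 stroke at J2

β3 stroke→Sf1  (Sf1 (Sf) sets flow on bond)
β4 stroke→J2  (Se1 (Se) sets effort on bond)
β1 stroke→TF1  (common-e at J2 fixed by 4)
β0 stroke→J1  (TF1 one-in-one-out from 1)
β2 stroke→I1  (0-jn J1 has e-setter on 0)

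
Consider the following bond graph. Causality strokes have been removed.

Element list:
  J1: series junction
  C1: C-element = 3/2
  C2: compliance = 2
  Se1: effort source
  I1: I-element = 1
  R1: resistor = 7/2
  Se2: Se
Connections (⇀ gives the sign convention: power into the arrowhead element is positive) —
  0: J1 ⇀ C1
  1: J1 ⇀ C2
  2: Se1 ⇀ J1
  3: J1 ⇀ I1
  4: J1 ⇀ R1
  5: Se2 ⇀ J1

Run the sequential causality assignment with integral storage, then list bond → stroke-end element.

b2 →J1  (source Se1 imposes e)
b5 →J1  (Se2 fixes effort; stroke away)
b0 →J1  (C1: C, integral causality)
b1 →J1  (C2 integral (e out))
b3 →I1  (prefer integral on I1)
b4 →J1  (1-jn J1 has f-setter on 3)

β0 |J1
β1 |J1
β2 |J1
β3 |I1
β4 |J1
β5 |J1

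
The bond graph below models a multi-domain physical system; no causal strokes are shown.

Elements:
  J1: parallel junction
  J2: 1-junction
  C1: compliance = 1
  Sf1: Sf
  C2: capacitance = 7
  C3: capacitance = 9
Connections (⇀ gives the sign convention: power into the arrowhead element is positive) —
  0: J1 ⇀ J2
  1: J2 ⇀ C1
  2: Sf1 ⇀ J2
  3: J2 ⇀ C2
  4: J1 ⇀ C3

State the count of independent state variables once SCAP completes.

#2 |Sf1  (Sf1 (Sf) sets flow on bond)
#0 |J2  (common-f at J2 fixed by 2)
#1 |J2  (common-f at J2 fixed by 2)
#3 |J2  (common-f at J2 fixed by 2)
#4 |J1  (J1: last free bond brings effort in)

3  (C1, C2, C3 all integral)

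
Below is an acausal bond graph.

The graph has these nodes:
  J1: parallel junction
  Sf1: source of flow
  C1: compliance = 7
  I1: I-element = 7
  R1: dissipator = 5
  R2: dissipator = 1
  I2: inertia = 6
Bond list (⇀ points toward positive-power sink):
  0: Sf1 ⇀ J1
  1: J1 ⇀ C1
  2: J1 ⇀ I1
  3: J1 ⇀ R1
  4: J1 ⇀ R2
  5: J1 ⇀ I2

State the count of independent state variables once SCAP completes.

3  (C1, I1, I2 all integral)

β0 |Sf1  (Sf1 fixes flow; stroke at Sf1)
β1 |J1  (C1 integral (e out))
β2 |I1  (J1: bond 1 brought effort, rest push out)
β3 |R1  (common-e at J1 fixed by 1)
β4 |R2  (J1 effort already set via bond 1)
β5 |I2  (J1 effort already set via bond 1)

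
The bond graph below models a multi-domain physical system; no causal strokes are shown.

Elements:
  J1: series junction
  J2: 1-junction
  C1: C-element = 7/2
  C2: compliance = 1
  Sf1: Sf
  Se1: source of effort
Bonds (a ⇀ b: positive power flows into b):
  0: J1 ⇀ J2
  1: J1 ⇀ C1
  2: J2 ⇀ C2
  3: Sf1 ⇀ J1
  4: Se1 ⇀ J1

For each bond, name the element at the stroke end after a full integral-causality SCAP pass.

bond 3 stroke at Sf1  (Sf1 (Sf) sets flow on bond)
bond 4 stroke at J1  (Se1 fixes effort; stroke away)
bond 0 stroke at J1  (J1: bond 3 brought flow, rest push out)
bond 1 stroke at J1  (J1 flow already set via bond 3)
bond 2 stroke at J2  (J2: bond 0 brought flow, rest push out)

b0 stroke→J1
b1 stroke→J1
b2 stroke→J2
b3 stroke→Sf1
b4 stroke→J1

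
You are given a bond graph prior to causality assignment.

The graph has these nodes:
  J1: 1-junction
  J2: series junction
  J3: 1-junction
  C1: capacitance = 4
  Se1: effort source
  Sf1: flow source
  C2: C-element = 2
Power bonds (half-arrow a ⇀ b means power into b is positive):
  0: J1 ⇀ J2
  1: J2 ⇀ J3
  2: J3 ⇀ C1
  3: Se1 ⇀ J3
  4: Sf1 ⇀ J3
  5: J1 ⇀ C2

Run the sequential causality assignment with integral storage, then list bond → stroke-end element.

β3 →J3  (Se1 fixes effort; stroke away)
β4 →Sf1  (Sf1: flow source, stroke at near end)
β1 →J3  (J3 flow already set via bond 4)
β2 →J3  (J3: bond 4 brought flow, rest push out)
β0 →J2  (1-jn J2 has f-setter on 1)
β5 →J1  (J1 flow already set via bond 0)

#0 stroke→J2
#1 stroke→J3
#2 stroke→J3
#3 stroke→J3
#4 stroke→Sf1
#5 stroke→J1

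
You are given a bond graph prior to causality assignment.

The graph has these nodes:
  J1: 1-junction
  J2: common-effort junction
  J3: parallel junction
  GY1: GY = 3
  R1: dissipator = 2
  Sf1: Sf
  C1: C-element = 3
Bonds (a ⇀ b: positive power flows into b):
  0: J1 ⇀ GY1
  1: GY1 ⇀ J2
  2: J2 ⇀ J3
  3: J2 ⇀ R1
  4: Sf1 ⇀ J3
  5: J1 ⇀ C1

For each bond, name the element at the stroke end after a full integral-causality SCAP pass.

β0 |GY1
β1 |GY1
β2 |J3
β3 |J2
β4 |Sf1
β5 |J1

b4 |Sf1  (Sf1: flow source, stroke at near end)
b2 |J3  (closing 0-jn rule on J3)
b5 |J1  (C1 integral (e out))
b0 |GY1  (J1: last free bond brings flow in)
b1 |GY1  (GY1 both-in/both-out from 0)
b3 |J2  (only one effort-in slot at J2)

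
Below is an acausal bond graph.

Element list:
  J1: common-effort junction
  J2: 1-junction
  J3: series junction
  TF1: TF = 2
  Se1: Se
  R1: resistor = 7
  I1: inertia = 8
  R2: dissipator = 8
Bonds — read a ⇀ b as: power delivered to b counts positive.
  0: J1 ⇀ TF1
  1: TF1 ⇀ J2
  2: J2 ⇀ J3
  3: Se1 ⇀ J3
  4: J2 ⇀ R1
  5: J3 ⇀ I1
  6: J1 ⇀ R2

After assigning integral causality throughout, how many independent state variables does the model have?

1  (I1 all integral)

bond 3 →J3  (Se1 fixes effort; stroke away)
bond 5 →I1  (prefer integral on I1)
bond 2 →J3  (1-jn J3 has f-setter on 5)
bond 1 →J2  (1-jn J2 has f-setter on 2)
bond 4 →J2  (1-jn J2 has f-setter on 2)
bond 0 →TF1  (TF1: transformer flips bond 1)
bond 6 →J1  (only one effort-in slot at J1)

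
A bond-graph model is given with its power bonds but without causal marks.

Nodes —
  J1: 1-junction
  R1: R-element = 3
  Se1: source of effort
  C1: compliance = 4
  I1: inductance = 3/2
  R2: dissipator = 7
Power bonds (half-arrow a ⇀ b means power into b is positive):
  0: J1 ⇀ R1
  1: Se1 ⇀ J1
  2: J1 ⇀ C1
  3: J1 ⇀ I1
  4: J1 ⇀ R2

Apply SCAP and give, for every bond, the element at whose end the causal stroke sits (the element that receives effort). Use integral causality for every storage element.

β0 |J1
β1 |J1
β2 |J1
β3 |I1
β4 |J1

β1 stroke at J1  (Se1: effort source, stroke at far end)
β2 stroke at J1  (prefer integral on C1)
β3 stroke at I1  (prefer integral on I1)
β0 stroke at J1  (common-f at J1 fixed by 3)
β4 stroke at J1  (common-f at J1 fixed by 3)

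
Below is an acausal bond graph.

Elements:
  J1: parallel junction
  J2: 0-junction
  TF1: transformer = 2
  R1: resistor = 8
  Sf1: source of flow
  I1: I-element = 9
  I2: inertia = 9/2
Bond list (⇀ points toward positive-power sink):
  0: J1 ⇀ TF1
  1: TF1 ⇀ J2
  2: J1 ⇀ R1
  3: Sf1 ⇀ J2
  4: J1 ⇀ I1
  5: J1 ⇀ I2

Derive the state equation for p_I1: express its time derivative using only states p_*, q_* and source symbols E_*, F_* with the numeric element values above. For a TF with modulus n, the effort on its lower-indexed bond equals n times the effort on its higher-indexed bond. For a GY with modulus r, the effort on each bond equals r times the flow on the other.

bond 3 |Sf1  (Sf1: flow source, stroke at near end)
bond 1 |J2  (J2 needs exactly one e-in)
bond 0 |TF1  (through TF1, causality passes straight; one stroke at TF1)
bond 4 |I1  (I1 integral (f out))
bond 5 |I2  (prefer integral on I2)
bond 2 |J1  (only one effort-in slot at J1)

dp_I1/dt = 4*F_Sf1 - 8*p_I1/9 - 16*p_I2/9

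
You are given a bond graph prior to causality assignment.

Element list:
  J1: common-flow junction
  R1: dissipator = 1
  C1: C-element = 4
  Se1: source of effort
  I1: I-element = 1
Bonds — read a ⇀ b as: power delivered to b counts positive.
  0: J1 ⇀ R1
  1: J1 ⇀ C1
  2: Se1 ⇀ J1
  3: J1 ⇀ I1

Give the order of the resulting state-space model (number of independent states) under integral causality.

2  (C1, I1 all integral)

bond 2 |J1  (source Se1 imposes e)
bond 1 |J1  (C1 outputs effort q/C1)
bond 3 |I1  (I1 integral (f out))
bond 0 |J1  (J1 flow already set via bond 3)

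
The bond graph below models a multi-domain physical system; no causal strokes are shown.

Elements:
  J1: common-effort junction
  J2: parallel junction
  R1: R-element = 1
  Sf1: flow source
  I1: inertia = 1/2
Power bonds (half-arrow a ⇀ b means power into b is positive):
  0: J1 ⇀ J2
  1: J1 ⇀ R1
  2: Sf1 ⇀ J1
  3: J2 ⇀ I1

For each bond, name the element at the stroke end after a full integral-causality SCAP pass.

β2 stroke→Sf1  (Sf1: flow source, stroke at near end)
β3 stroke→I1  (I1 integral (f out))
β0 stroke→J2  (only one effort-in slot at J2)
β1 stroke→J1  (only one effort-in slot at J1)

β0 stroke at J2
β1 stroke at J1
β2 stroke at Sf1
β3 stroke at I1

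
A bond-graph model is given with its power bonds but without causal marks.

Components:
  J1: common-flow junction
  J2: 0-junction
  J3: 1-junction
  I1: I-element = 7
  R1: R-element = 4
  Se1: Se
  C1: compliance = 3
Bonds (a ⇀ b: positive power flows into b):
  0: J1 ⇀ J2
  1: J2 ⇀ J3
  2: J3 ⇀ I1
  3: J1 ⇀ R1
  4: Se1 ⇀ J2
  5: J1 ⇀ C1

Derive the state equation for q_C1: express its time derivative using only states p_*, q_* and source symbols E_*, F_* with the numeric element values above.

β4 →J2  (source Se1 imposes e)
β0 →J1  (J2: bond 4 brought effort, rest push out)
β1 →J3  (0-jn J2 has e-setter on 4)
β2 →I1  (only one flow-in slot at J3)
β5 →J1  (C1 integral (e out))
β3 →R1  (only one flow-in slot at J1)

dq_C1/dt = -E_Se1/4 - q_C1/12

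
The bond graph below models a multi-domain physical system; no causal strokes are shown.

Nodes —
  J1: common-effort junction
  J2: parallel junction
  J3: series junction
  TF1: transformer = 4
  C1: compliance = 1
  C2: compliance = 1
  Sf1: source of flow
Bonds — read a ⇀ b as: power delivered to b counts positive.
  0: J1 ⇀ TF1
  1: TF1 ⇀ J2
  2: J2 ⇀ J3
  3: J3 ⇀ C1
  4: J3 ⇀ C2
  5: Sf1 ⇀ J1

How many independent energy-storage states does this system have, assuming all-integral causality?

2  (C1, C2 all integral)

bond 5 stroke→Sf1  (Sf1 (Sf) sets flow on bond)
bond 0 stroke→J1  (only one effort-in slot at J1)
bond 1 stroke→TF1  (through TF1, causality passes straight; one stroke at TF1)
bond 2 stroke→J2  (only one effort-in slot at J2)
bond 3 stroke→J3  (1-jn J3 has f-setter on 2)
bond 4 stroke→J3  (J3 flow already set via bond 2)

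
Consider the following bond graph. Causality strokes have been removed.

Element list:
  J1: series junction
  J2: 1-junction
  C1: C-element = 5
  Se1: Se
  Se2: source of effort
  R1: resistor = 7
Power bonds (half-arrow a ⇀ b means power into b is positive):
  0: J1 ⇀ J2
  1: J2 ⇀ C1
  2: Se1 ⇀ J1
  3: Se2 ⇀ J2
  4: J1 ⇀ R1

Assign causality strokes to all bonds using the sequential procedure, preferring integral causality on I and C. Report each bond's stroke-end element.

b2 →J1  (Se1 fixes effort; stroke away)
b3 →J2  (Se2: effort source, stroke at far end)
b1 →J2  (C1: C, integral causality)
b0 →J1  (only one flow-in slot at J2)
b4 →R1  (J1 needs exactly one f-in)

bond 0 stroke→J1
bond 1 stroke→J2
bond 2 stroke→J1
bond 3 stroke→J2
bond 4 stroke→R1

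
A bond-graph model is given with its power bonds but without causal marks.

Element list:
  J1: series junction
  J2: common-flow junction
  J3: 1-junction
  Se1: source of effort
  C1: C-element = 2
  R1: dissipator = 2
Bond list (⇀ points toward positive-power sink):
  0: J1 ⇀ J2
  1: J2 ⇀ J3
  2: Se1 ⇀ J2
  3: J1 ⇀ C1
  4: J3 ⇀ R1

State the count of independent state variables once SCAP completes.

1  (C1 all integral)

b2 |J2  (Se1 fixes effort; stroke away)
b3 |J1  (C1: C, integral causality)
b0 |J2  (only one flow-in slot at J1)
b1 |J3  (closing 1-jn rule on J2)
b4 |R1  (J3: last free bond brings flow in)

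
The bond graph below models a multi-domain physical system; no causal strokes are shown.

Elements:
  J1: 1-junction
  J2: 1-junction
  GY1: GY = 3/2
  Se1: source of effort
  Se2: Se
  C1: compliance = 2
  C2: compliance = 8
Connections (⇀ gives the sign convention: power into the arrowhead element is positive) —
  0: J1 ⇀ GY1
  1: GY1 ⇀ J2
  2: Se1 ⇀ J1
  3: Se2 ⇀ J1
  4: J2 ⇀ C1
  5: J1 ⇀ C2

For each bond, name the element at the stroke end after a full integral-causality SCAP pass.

bond 0 →GY1
bond 1 →GY1
bond 2 →J1
bond 3 →J1
bond 4 →J2
bond 5 →J1

b2 →J1  (Se1: effort source, stroke at far end)
b3 →J1  (Se2: effort source, stroke at far end)
b4 →J2  (C1 integral (e out))
b1 →GY1  (closing 1-jn rule on J2)
b0 →GY1  (GY1: gyrator matches bond 1)
b5 →J1  (J1: bond 0 brought flow, rest push out)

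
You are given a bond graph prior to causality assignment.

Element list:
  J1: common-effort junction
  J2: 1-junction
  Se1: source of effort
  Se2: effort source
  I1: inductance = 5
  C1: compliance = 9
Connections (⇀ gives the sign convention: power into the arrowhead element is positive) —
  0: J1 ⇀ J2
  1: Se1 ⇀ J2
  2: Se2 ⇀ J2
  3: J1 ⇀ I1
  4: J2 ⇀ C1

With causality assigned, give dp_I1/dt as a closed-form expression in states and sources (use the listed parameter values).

bond 1 |J2  (Se1 fixes effort; stroke away)
bond 2 |J2  (Se2 fixes effort; stroke away)
bond 3 |I1  (prefer integral on I1)
bond 0 |J1  (J1: last free bond brings effort in)
bond 4 |J2  (common-f at J2 fixed by 0)

dp_I1/dt = -E_Se1 - E_Se2 + q_C1/9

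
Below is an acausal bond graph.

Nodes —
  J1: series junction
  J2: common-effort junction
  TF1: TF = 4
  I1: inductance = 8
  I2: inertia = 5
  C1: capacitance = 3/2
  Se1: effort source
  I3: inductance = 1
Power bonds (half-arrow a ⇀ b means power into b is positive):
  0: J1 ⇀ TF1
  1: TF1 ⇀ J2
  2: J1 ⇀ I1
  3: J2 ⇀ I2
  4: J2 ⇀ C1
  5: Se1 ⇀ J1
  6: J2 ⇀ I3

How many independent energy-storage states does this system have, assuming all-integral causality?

4  (C1, I1, I2, I3 all integral)

b5 →J1  (source Se1 imposes e)
b2 →I1  (I1 outputs flow p/I1)
b0 →J1  (J1 flow already set via bond 2)
b1 →TF1  (through TF1, causality passes straight; one stroke at TF1)
b3 →I2  (I2 outputs flow p/I2)
b4 →J2  (C1 outputs effort q/C1)
b6 →I3  (common-e at J2 fixed by 4)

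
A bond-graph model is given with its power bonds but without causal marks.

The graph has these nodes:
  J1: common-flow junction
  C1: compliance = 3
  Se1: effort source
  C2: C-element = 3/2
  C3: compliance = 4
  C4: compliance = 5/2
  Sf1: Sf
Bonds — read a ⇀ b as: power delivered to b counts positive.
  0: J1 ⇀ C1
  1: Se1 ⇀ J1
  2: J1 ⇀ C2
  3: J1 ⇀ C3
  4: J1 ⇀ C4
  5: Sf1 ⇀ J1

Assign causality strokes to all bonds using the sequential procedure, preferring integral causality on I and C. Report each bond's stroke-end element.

β1 →J1  (Se1 (Se) sets effort on bond)
β5 →Sf1  (source Sf1 imposes f)
β0 →J1  (common-f at J1 fixed by 5)
β2 →J1  (J1: bond 5 brought flow, rest push out)
β3 →J1  (common-f at J1 fixed by 5)
β4 →J1  (common-f at J1 fixed by 5)

b0 |J1
b1 |J1
b2 |J1
b3 |J1
b4 |J1
b5 |Sf1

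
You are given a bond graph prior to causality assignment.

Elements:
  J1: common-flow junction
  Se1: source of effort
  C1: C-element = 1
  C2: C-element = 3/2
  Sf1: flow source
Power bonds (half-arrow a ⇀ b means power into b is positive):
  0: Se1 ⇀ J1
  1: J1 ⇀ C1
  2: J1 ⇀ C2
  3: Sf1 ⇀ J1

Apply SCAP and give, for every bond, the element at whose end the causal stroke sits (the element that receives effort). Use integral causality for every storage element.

bond 0 →J1  (source Se1 imposes e)
bond 3 →Sf1  (source Sf1 imposes f)
bond 1 →J1  (1-jn J1 has f-setter on 3)
bond 2 →J1  (J1: bond 3 brought flow, rest push out)

bond 0 stroke at J1
bond 1 stroke at J1
bond 2 stroke at J1
bond 3 stroke at Sf1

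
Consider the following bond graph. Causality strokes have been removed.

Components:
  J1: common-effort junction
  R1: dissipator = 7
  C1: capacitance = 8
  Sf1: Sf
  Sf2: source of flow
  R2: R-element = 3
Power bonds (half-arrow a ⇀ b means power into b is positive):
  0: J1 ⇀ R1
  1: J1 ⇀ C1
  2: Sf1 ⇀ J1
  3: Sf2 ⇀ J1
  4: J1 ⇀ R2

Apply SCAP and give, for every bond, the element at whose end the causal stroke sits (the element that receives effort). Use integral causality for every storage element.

β0 stroke at R1
β1 stroke at J1
β2 stroke at Sf1
β3 stroke at Sf2
β4 stroke at R2

b2 |Sf1  (Sf1 (Sf) sets flow on bond)
b3 |Sf2  (Sf2: flow source, stroke at near end)
b1 |J1  (C1: C, integral causality)
b0 |R1  (J1 effort already set via bond 1)
b4 |R2  (J1: bond 1 brought effort, rest push out)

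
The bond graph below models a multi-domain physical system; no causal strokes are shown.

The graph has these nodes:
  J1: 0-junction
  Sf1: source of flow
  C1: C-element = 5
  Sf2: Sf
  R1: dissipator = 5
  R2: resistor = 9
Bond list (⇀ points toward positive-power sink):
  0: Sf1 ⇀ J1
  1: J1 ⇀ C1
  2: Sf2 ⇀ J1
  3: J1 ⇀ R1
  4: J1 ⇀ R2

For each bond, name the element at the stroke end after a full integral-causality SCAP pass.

bond 0 |Sf1  (Sf1: flow source, stroke at near end)
bond 2 |Sf2  (source Sf2 imposes f)
bond 1 |J1  (C1 outputs effort q/C1)
bond 3 |R1  (J1 effort already set via bond 1)
bond 4 |R2  (common-e at J1 fixed by 1)

b0 |Sf1
b1 |J1
b2 |Sf2
b3 |R1
b4 |R2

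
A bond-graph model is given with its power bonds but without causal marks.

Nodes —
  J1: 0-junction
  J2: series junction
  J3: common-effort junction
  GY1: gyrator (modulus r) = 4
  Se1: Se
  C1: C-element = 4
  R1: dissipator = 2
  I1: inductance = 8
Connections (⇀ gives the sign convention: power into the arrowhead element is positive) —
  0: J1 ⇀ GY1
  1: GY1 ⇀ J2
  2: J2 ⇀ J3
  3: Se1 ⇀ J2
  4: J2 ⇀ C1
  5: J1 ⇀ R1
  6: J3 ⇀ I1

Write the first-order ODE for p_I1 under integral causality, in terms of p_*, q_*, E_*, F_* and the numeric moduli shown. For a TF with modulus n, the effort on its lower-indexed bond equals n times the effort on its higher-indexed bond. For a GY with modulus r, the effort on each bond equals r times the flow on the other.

b3 →J2  (Se1 (Se) sets effort on bond)
b4 →J2  (C1 outputs effort q/C1)
b6 →I1  (prefer integral on I1)
b2 →J3  (closing 0-jn rule on J3)
b1 →J2  (1-jn J2 has f-setter on 2)
b0 →J1  (GY1 both-in/both-out from 1)
b5 →R1  (0-jn J1 has e-setter on 0)

dp_I1/dt = E_Se1 - p_I1 - q_C1/4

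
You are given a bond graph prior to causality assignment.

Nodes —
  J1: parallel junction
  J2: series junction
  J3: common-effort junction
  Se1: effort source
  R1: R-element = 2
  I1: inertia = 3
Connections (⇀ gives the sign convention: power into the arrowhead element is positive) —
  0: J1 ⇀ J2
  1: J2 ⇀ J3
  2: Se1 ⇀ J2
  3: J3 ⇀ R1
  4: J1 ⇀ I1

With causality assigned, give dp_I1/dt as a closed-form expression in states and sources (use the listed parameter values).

dp_I1/dt = -E_Se1 - 2*p_I1/3

b2 |J2  (Se1 fixes effort; stroke away)
b4 |I1  (I1 outputs flow p/I1)
b0 |J1  (J1: last free bond brings effort in)
b1 |J2  (1-jn J2 has f-setter on 0)
b3 |J3  (J3: last free bond brings effort in)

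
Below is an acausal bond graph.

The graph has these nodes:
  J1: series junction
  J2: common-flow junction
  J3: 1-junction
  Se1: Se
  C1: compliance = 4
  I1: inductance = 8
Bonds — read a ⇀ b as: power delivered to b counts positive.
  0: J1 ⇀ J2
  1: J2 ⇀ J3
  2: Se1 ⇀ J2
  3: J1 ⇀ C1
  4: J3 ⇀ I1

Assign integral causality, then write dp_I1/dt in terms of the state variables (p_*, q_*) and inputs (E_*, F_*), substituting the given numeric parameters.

dp_I1/dt = E_Se1 - q_C1/4

b2 stroke at J2  (Se1: effort source, stroke at far end)
b3 stroke at J1  (C1: C, integral causality)
b0 stroke at J2  (J1 needs exactly one f-in)
b1 stroke at J3  (J2 needs exactly one f-in)
b4 stroke at I1  (J3: last free bond brings flow in)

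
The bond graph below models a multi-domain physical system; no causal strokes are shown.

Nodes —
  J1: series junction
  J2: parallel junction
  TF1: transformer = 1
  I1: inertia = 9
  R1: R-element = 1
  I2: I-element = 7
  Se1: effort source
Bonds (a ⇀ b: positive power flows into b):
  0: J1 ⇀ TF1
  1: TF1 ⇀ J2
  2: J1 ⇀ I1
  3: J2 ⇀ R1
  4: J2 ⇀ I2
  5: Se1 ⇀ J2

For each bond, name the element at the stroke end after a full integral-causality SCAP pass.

b5 →J2  (Se1: effort source, stroke at far end)
b1 →TF1  (J2 effort already set via bond 5)
b3 →R1  (J2: bond 5 brought effort, rest push out)
b4 →I2  (J2: bond 5 brought effort, rest push out)
b0 →J1  (TF1: transformer flips bond 1)
b2 →I1  (only one flow-in slot at J1)

β0 stroke at J1
β1 stroke at TF1
β2 stroke at I1
β3 stroke at R1
β4 stroke at I2
β5 stroke at J2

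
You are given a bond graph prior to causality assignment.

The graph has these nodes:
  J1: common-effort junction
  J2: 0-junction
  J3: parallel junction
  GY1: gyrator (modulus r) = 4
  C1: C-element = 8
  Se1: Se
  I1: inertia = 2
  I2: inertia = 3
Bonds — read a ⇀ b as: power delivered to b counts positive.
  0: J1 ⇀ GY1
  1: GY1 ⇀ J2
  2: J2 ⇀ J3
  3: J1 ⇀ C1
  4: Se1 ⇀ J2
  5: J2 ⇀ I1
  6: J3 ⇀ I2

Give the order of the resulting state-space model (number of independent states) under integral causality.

3  (C1, I1, I2 all integral)

b4 →J2  (Se1 (Se) sets effort on bond)
b1 →GY1  (0-jn J2 has e-setter on 4)
b2 →J3  (0-jn J2 has e-setter on 4)
b5 →I1  (0-jn J2 has e-setter on 4)
b6 →I2  (common-e at J3 fixed by 2)
b0 →GY1  (GY1: gyrator matches bond 1)
b3 →J1  (J1: last free bond brings effort in)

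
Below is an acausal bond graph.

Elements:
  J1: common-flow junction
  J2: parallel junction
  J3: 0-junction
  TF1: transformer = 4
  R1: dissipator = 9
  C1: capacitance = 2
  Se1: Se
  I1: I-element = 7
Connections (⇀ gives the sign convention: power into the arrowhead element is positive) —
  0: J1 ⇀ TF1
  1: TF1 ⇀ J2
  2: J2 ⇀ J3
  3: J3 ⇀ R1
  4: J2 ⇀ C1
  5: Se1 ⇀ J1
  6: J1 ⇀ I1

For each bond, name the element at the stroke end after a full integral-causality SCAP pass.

bond 0 →J1
bond 1 →TF1
bond 2 →J3
bond 3 →R1
bond 4 →J2
bond 5 →J1
bond 6 →I1

bond 5 |J1  (Se1: effort source, stroke at far end)
bond 4 |J2  (C1 integral (e out))
bond 1 |TF1  (J2 effort already set via bond 4)
bond 2 |J3  (J2: bond 4 brought effort, rest push out)
bond 3 |R1  (common-e at J3 fixed by 2)
bond 0 |J1  (TF1: transformer flips bond 1)
bond 6 |I1  (closing 1-jn rule on J1)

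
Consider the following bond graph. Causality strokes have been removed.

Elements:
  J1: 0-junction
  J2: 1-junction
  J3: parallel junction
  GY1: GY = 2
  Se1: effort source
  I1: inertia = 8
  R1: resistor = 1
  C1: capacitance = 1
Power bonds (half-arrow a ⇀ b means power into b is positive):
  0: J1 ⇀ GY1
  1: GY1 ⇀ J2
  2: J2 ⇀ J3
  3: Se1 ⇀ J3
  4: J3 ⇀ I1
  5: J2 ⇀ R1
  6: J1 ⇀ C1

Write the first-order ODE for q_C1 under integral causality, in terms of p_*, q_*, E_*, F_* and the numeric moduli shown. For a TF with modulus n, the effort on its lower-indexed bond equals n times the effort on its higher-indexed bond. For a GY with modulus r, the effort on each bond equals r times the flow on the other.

dq_C1/dt = -E_Se1/2 - q_C1/4

β3 stroke→J3  (Se1 fixes effort; stroke away)
β2 stroke→J2  (J3 effort already set via bond 3)
β4 stroke→I1  (J3 effort already set via bond 3)
β6 stroke→J1  (prefer integral on C1)
β0 stroke→GY1  (0-jn J1 has e-setter on 6)
β1 stroke→GY1  (GY GY1: same side as bond 0)
β5 stroke→J2  (J2 flow already set via bond 1)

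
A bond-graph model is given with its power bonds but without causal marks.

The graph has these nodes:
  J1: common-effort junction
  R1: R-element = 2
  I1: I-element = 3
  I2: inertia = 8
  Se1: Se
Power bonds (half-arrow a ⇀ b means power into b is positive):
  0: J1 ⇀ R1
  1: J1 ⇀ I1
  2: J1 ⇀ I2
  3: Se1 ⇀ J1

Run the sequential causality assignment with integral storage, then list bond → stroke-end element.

β3 stroke→J1  (Se1: effort source, stroke at far end)
β0 stroke→R1  (common-e at J1 fixed by 3)
β1 stroke→I1  (J1 effort already set via bond 3)
β2 stroke→I2  (common-e at J1 fixed by 3)

β0 stroke→R1
β1 stroke→I1
β2 stroke→I2
β3 stroke→J1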